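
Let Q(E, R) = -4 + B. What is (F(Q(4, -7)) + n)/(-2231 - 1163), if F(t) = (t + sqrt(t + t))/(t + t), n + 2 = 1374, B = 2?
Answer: -2745/6788 + I/6788 ≈ -0.40439 + 0.00014732*I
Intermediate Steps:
n = 1372 (n = -2 + 1374 = 1372)
Q(E, R) = -2 (Q(E, R) = -4 + 2 = -2)
F(t) = (t + sqrt(2)*sqrt(t))/(2*t) (F(t) = (t + sqrt(2*t))/((2*t)) = (t + sqrt(2)*sqrt(t))*(1/(2*t)) = (t + sqrt(2)*sqrt(t))/(2*t))
(F(Q(4, -7)) + n)/(-2231 - 1163) = ((1/2 + sqrt(2)/(2*sqrt(-2))) + 1372)/(-2231 - 1163) = ((1/2 + sqrt(2)*(-I*sqrt(2)/2)/2) + 1372)/(-3394) = ((1/2 - I/2) + 1372)*(-1/3394) = (2745/2 - I/2)*(-1/3394) = -2745/6788 + I/6788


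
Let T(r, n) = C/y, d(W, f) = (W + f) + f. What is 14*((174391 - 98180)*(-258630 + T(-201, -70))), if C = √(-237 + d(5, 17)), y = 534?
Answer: -275946313020 + 533477*I*√22/89 ≈ -2.7595e+11 + 28115.0*I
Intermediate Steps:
d(W, f) = W + 2*f
C = 3*I*√22 (C = √(-237 + (5 + 2*17)) = √(-237 + (5 + 34)) = √(-237 + 39) = √(-198) = 3*I*√22 ≈ 14.071*I)
T(r, n) = I*√22/178 (T(r, n) = (3*I*√22)/534 = (3*I*√22)*(1/534) = I*√22/178)
14*((174391 - 98180)*(-258630 + T(-201, -70))) = 14*((174391 - 98180)*(-258630 + I*√22/178)) = 14*(76211*(-258630 + I*√22/178)) = 14*(-19710450930 + 76211*I*√22/178) = -275946313020 + 533477*I*√22/89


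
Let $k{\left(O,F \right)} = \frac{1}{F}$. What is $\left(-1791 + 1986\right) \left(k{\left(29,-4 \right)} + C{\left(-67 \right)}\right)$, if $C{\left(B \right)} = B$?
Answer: $- \frac{52455}{4} \approx -13114.0$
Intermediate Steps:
$\left(-1791 + 1986\right) \left(k{\left(29,-4 \right)} + C{\left(-67 \right)}\right) = \left(-1791 + 1986\right) \left(\frac{1}{-4} - 67\right) = 195 \left(- \frac{1}{4} - 67\right) = 195 \left(- \frac{269}{4}\right) = - \frac{52455}{4}$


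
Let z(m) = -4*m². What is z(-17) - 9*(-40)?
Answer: -796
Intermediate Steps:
z(-17) - 9*(-40) = -4*(-17)² - 9*(-40) = -4*289 - 1*(-360) = -1156 + 360 = -796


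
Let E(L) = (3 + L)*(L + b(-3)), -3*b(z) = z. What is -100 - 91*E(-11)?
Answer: -7380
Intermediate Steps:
b(z) = -z/3
E(L) = (1 + L)*(3 + L) (E(L) = (3 + L)*(L - ⅓*(-3)) = (3 + L)*(L + 1) = (3 + L)*(1 + L) = (1 + L)*(3 + L))
-100 - 91*E(-11) = -100 - 91*(3 + (-11)² + 4*(-11)) = -100 - 91*(3 + 121 - 44) = -100 - 91*80 = -100 - 7280 = -7380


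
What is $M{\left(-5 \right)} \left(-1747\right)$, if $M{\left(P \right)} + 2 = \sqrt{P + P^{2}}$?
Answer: $3494 - 3494 \sqrt{5} \approx -4318.8$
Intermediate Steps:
$M{\left(P \right)} = -2 + \sqrt{P + P^{2}}$
$M{\left(-5 \right)} \left(-1747\right) = \left(-2 + \sqrt{- 5 \left(1 - 5\right)}\right) \left(-1747\right) = \left(-2 + \sqrt{\left(-5\right) \left(-4\right)}\right) \left(-1747\right) = \left(-2 + \sqrt{20}\right) \left(-1747\right) = \left(-2 + 2 \sqrt{5}\right) \left(-1747\right) = 3494 - 3494 \sqrt{5}$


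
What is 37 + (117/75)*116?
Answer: 5449/25 ≈ 217.96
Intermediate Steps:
37 + (117/75)*116 = 37 + (117*(1/75))*116 = 37 + (39/25)*116 = 37 + 4524/25 = 5449/25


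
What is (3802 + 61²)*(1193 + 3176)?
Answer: 32867987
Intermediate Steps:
(3802 + 61²)*(1193 + 3176) = (3802 + 3721)*4369 = 7523*4369 = 32867987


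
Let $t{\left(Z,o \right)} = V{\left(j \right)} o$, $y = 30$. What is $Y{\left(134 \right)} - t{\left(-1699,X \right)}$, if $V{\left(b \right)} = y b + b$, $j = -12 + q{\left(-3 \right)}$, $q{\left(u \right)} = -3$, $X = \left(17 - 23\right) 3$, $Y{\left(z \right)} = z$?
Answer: $-8236$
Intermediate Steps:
$X = -18$ ($X = \left(-6\right) 3 = -18$)
$j = -15$ ($j = -12 - 3 = -15$)
$V{\left(b \right)} = 31 b$ ($V{\left(b \right)} = 30 b + b = 31 b$)
$t{\left(Z,o \right)} = - 465 o$ ($t{\left(Z,o \right)} = 31 \left(-15\right) o = - 465 o$)
$Y{\left(134 \right)} - t{\left(-1699,X \right)} = 134 - \left(-465\right) \left(-18\right) = 134 - 8370 = -8236$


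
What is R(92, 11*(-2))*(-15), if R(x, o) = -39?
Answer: 585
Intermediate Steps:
R(92, 11*(-2))*(-15) = -39*(-15) = 585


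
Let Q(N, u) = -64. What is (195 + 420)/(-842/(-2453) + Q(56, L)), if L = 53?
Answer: -100573/10410 ≈ -9.6612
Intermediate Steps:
(195 + 420)/(-842/(-2453) + Q(56, L)) = (195 + 420)/(-842/(-2453) - 64) = 615/(-842*(-1/2453) - 64) = 615/(842/2453 - 64) = 615/(-156150/2453) = 615*(-2453/156150) = -100573/10410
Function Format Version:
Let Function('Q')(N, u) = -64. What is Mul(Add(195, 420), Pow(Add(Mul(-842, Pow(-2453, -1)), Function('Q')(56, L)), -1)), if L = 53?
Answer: Rational(-100573, 10410) ≈ -9.6612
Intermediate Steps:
Mul(Add(195, 420), Pow(Add(Mul(-842, Pow(-2453, -1)), Function('Q')(56, L)), -1)) = Mul(Add(195, 420), Pow(Add(Mul(-842, Pow(-2453, -1)), -64), -1)) = Mul(615, Pow(Add(Mul(-842, Rational(-1, 2453)), -64), -1)) = Mul(615, Pow(Add(Rational(842, 2453), -64), -1)) = Mul(615, Pow(Rational(-156150, 2453), -1)) = Mul(615, Rational(-2453, 156150)) = Rational(-100573, 10410)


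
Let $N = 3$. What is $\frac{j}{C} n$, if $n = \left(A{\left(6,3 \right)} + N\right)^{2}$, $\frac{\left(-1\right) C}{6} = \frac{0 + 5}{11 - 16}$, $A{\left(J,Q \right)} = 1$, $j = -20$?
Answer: $- \frac{160}{3} \approx -53.333$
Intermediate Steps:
$C = 6$ ($C = - 6 \frac{0 + 5}{11 - 16} = - 6 \frac{5}{-5} = - 6 \cdot 5 \left(- \frac{1}{5}\right) = \left(-6\right) \left(-1\right) = 6$)
$n = 16$ ($n = \left(1 + 3\right)^{2} = 4^{2} = 16$)
$\frac{j}{C} n = - \frac{20}{6} \cdot 16 = \left(-20\right) \frac{1}{6} \cdot 16 = \left(- \frac{10}{3}\right) 16 = - \frac{160}{3}$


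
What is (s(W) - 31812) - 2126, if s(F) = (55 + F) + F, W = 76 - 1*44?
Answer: -33819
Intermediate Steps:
W = 32 (W = 76 - 44 = 32)
s(F) = 55 + 2*F
(s(W) - 31812) - 2126 = ((55 + 2*32) - 31812) - 2126 = ((55 + 64) - 31812) - 2126 = (119 - 31812) - 2126 = -31693 - 2126 = -33819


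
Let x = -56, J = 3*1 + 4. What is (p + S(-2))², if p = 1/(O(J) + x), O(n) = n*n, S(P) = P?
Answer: 225/49 ≈ 4.5918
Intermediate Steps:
J = 7 (J = 3 + 4 = 7)
O(n) = n²
p = -⅐ (p = 1/(7² - 56) = 1/(49 - 56) = 1/(-7) = -⅐ ≈ -0.14286)
(p + S(-2))² = (-⅐ - 2)² = (-15/7)² = 225/49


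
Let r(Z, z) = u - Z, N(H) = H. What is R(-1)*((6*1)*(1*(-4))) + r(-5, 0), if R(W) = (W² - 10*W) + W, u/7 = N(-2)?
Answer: -249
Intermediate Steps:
u = -14 (u = 7*(-2) = -14)
R(W) = W² - 9*W
r(Z, z) = -14 - Z
R(-1)*((6*1)*(1*(-4))) + r(-5, 0) = (-(-9 - 1))*((6*1)*(1*(-4))) + (-14 - 1*(-5)) = (-1*(-10))*(6*(-4)) + (-14 + 5) = 10*(-24) - 9 = -240 - 9 = -249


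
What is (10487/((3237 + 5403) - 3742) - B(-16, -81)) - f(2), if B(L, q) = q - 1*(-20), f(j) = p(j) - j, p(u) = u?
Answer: 309265/4898 ≈ 63.141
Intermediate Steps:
f(j) = 0 (f(j) = j - j = 0)
B(L, q) = 20 + q (B(L, q) = q + 20 = 20 + q)
(10487/((3237 + 5403) - 3742) - B(-16, -81)) - f(2) = (10487/((3237 + 5403) - 3742) - (20 - 81)) - 1*0 = (10487/(8640 - 3742) - 1*(-61)) + 0 = (10487/4898 + 61) + 0 = 309265/4898 + 0 = 309265/4898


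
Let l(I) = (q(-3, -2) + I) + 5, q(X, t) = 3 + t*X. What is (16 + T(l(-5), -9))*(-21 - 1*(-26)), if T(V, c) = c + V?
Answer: 80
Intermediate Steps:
q(X, t) = 3 + X*t
l(I) = 14 + I (l(I) = ((3 - 3*(-2)) + I) + 5 = ((3 + 6) + I) + 5 = (9 + I) + 5 = 14 + I)
T(V, c) = V + c
(16 + T(l(-5), -9))*(-21 - 1*(-26)) = (16 + ((14 - 5) - 9))*(-21 - 1*(-26)) = (16 + (9 - 9))*(-21 + 26) = (16 + 0)*5 = 16*5 = 80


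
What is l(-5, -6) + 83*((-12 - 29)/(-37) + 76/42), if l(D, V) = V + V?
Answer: 178837/777 ≈ 230.16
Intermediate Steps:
l(D, V) = 2*V
l(-5, -6) + 83*((-12 - 29)/(-37) + 76/42) = 2*(-6) + 83*((-12 - 29)/(-37) + 76/42) = -12 + 83*(-41*(-1/37) + 76*(1/42)) = -12 + 83*(41/37 + 38/21) = -12 + 83*(2267/777) = -12 + 188161/777 = 178837/777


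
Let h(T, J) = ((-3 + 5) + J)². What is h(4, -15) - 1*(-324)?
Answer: 493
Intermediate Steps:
h(T, J) = (2 + J)²
h(4, -15) - 1*(-324) = (2 - 15)² - 1*(-324) = (-13)² + 324 = 169 + 324 = 493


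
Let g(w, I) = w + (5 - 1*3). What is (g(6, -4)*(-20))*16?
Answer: -2560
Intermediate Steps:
g(w, I) = 2 + w (g(w, I) = w + (5 - 3) = w + 2 = 2 + w)
(g(6, -4)*(-20))*16 = ((2 + 6)*(-20))*16 = (8*(-20))*16 = -160*16 = -2560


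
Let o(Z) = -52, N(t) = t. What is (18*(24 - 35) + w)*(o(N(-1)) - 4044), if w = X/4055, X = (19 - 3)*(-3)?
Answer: 3288834048/4055 ≈ 8.1106e+5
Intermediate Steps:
X = -48 (X = 16*(-3) = -48)
w = -48/4055 ≈ -0.011837
(18*(24 - 35) + w)*(o(N(-1)) - 4044) = (18*(24 - 35) - 48/4055)*(-52 - 4044) = (18*(-11) - 48/4055)*(-4096) = (-198 - 48/4055)*(-4096) = -802938/4055*(-4096) = 3288834048/4055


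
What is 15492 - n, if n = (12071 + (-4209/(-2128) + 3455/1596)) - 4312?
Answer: 49341025/6384 ≈ 7728.9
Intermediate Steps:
n = 49559903/6384 (n = (12071 + (-4209*(-1/2128) + 3455*(1/1596))) - 4312 = (12071 + (4209/2128 + 3455/1596)) - 4312 = (12071 + 26447/6384) - 4312 = 77087711/6384 - 4312 = 49559903/6384 ≈ 7763.1)
15492 - n = 15492 - 1*49559903/6384 = 15492 - 49559903/6384 = 49341025/6384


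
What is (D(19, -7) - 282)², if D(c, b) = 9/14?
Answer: 15515721/196 ≈ 79162.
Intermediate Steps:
D(c, b) = 9/14 (D(c, b) = 9*(1/14) = 9/14)
(D(19, -7) - 282)² = (9/14 - 282)² = (-3939/14)² = 15515721/196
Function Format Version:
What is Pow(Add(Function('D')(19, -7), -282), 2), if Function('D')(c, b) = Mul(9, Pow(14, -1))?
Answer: Rational(15515721, 196) ≈ 79162.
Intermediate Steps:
Function('D')(c, b) = Rational(9, 14) (Function('D')(c, b) = Mul(9, Rational(1, 14)) = Rational(9, 14))
Pow(Add(Function('D')(19, -7), -282), 2) = Pow(Add(Rational(9, 14), -282), 2) = Pow(Rational(-3939, 14), 2) = Rational(15515721, 196)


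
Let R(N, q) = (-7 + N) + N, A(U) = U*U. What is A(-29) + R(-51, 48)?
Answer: 732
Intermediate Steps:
A(U) = U²
R(N, q) = -7 + 2*N
A(-29) + R(-51, 48) = (-29)² + (-7 + 2*(-51)) = 841 + (-7 - 102) = 841 - 109 = 732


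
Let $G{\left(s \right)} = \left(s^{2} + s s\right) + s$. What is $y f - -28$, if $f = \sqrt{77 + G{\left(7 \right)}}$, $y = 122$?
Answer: $28 + 122 \sqrt{182} \approx 1673.9$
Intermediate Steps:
$G{\left(s \right)} = s + 2 s^{2}$ ($G{\left(s \right)} = \left(s^{2} + s^{2}\right) + s = 2 s^{2} + s = s + 2 s^{2}$)
$f = \sqrt{182}$ ($f = \sqrt{77 + 7 \left(1 + 2 \cdot 7\right)} = \sqrt{77 + 7 \left(1 + 14\right)} = \sqrt{77 + 7 \cdot 15} = \sqrt{77 + 105} = \sqrt{182} \approx 13.491$)
$y f - -28 = 122 \sqrt{182} - -28 = 122 \sqrt{182} + 28 = 28 + 122 \sqrt{182}$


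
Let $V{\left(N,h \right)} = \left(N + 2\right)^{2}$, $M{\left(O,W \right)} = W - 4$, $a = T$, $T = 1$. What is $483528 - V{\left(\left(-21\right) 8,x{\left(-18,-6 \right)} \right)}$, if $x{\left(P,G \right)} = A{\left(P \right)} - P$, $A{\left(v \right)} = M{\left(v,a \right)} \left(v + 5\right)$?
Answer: $455972$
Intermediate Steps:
$a = 1$
$M{\left(O,W \right)} = -4 + W$
$A{\left(v \right)} = -15 - 3 v$ ($A{\left(v \right)} = \left(-4 + 1\right) \left(v + 5\right) = - 3 \left(5 + v\right) = -15 - 3 v$)
$x{\left(P,G \right)} = -15 - 4 P$ ($x{\left(P,G \right)} = \left(-15 - 3 P\right) - P = -15 - 4 P$)
$V{\left(N,h \right)} = \left(2 + N\right)^{2}$
$483528 - V{\left(\left(-21\right) 8,x{\left(-18,-6 \right)} \right)} = 483528 - \left(2 - 168\right)^{2} = 483528 - \left(-166\right)^{2} = 483528 - 27556 = 455972$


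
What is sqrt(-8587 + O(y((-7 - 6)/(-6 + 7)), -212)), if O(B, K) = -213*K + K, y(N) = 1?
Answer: sqrt(36357) ≈ 190.68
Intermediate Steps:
O(B, K) = -212*K
sqrt(-8587 + O(y((-7 - 6)/(-6 + 7)), -212)) = sqrt(-8587 - 212*(-212)) = sqrt(-8587 + 44944) = sqrt(36357)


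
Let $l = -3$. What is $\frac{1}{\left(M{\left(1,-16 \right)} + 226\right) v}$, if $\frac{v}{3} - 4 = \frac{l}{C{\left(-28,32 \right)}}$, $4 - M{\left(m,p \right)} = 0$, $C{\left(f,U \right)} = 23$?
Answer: $\frac{1}{2670} \approx 0.00037453$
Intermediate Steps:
$M{\left(m,p \right)} = 4$ ($M{\left(m,p \right)} = 4 - 0 = 4 + 0 = 4$)
$v = \frac{267}{23}$ ($v = 12 + 3 \left(- \frac{3}{23}\right) = 12 - \frac{9}{23} = \frac{267}{23} \approx 11.609$)
$\frac{1}{\left(M{\left(1,-16 \right)} + 226\right) v} = \frac{1}{\left(4 + 226\right) \frac{267}{23}} = \frac{1}{230} \cdot \frac{23}{267} = \frac{1}{2670}$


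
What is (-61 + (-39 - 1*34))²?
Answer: 17956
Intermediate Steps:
(-61 + (-39 - 1*34))² = (-61 + (-39 - 34))² = (-61 - 73)² = (-134)² = 17956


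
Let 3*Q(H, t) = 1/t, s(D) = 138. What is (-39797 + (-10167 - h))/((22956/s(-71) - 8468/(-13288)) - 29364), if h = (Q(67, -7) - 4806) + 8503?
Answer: 86100393280/46847369541 ≈ 1.8379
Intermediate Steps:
Q(H, t) = 1/(3*t)
h = 77636/21 (h = ((⅓)/(-7) - 4806) + 8503 = ((⅓)*(-⅐) - 4806) + 8503 = (-1/21 - 4806) + 8503 = -100927/21 + 8503 = 77636/21 ≈ 3697.0)
(-39797 + (-10167 - h))/((22956/s(-71) - 8468/(-13288)) - 29364) = (-39797 + (-10167 - 1*77636/21))/((22956/138 - 8468/(-13288)) - 29364) = (-39797 + (-10167 - 77636/21))/((22956*(1/138) - 8468*(-1/13288)) - 29364) = (-39797 - 291143/21)/((3826/23 + 2117/3322) - 29364) = -1126880/(21*(12758663/76406 - 29364)) = -1126880/(21*(-2230827121/76406)) = -1126880/21*(-76406/2230827121) = 86100393280/46847369541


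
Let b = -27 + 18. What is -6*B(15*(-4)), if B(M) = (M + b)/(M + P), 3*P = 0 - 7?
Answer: -1242/187 ≈ -6.6417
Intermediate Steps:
b = -9
P = -7/3 (P = (0 - 7)/3 = (1/3)*(-7) = -7/3 ≈ -2.3333)
B(M) = (-9 + M)/(-7/3 + M) (B(M) = (M - 9)/(M - 7/3) = (-9 + M)/(-7/3 + M))
-6*B(15*(-4)) = -18*(-9 + 15*(-4))/(-7 + 3*(15*(-4))) = -18*(-9 - 60)/(-7 + 3*(-60)) = -18*(-69)/(-7 - 180) = -18*(-69)/(-187) = -18*(-1)*(-69)/187 = -6*207/187 = -1242/187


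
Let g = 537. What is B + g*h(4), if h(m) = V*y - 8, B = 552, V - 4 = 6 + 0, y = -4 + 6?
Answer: 6996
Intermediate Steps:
y = 2
V = 10 (V = 4 + (6 + 0) = 4 + 6 = 10)
h(m) = 12 (h(m) = 10*2 - 8 = 20 - 8 = 12)
B + g*h(4) = 552 + 537*12 = 552 + 6444 = 6996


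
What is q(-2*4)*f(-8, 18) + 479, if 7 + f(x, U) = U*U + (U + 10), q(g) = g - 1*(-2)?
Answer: -1591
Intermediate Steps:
q(g) = 2 + g (q(g) = g + 2 = 2 + g)
f(x, U) = 3 + U + U² (f(x, U) = -7 + (U*U + (U + 10)) = -7 + (U² + (10 + U)) = -7 + (10 + U + U²) = 3 + U + U²)
q(-2*4)*f(-8, 18) + 479 = (2 - 2*4)*(3 + 18 + 18²) + 479 = (2 - 8)*(3 + 18 + 324) + 479 = -6*345 + 479 = -2070 + 479 = -1591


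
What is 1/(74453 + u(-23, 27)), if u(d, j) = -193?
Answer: 1/74260 ≈ 1.3466e-5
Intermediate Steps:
1/(74453 + u(-23, 27)) = 1/(74453 - 193) = 1/74260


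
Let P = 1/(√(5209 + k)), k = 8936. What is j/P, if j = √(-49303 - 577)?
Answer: 10*I*√7055526 ≈ 26562.0*I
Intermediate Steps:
P = √14145/14145 (P = 1/(√(5209 + 8936)) = 1/(√14145) = √14145/14145 ≈ 0.0084081)
j = 2*I*√12470 (j = √(-49880) = 2*I*√12470 ≈ 223.34*I)
j/P = (2*I*√12470)/((√14145/14145)) = (2*I*√12470)*√14145 = 10*I*√7055526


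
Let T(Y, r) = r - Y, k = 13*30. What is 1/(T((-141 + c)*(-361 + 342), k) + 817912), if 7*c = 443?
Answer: 7/5717778 ≈ 1.2243e-6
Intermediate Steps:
c = 443/7 (c = (⅐)*443 = 443/7 ≈ 63.286)
k = 390
1/(T((-141 + c)*(-361 + 342), k) + 817912) = 1/((390 - (-141 + 443/7)*(-361 + 342)) + 817912) = 1/((390 - (-544)*(-19)/7) + 817912) = 1/((390 - 1*10336/7) + 817912) = 1/((390 - 10336/7) + 817912) = 1/(-7606/7 + 817912) = 1/(5717778/7) = 7/5717778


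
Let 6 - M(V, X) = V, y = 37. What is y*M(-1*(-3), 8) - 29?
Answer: 82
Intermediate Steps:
M(V, X) = 6 - V
y*M(-1*(-3), 8) - 29 = 37*(6 - (-1)*(-3)) - 29 = 37*(6 - 1*3) - 29 = 37*(6 - 3) - 29 = 37*3 - 29 = 111 - 29 = 82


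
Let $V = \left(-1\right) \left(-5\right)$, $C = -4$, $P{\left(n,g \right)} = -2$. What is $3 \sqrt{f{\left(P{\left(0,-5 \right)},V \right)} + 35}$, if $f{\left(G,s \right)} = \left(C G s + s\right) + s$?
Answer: $3 \sqrt{85} \approx 27.659$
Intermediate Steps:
$V = 5$
$f{\left(G,s \right)} = 2 s - 4 G s$ ($f{\left(G,s \right)} = \left(- 4 G s + s\right) + s = \left(s - 4 G s\right) + s = 2 s - 4 G s$)
$3 \sqrt{f{\left(P{\left(0,-5 \right)},V \right)} + 35} = 3 \sqrt{2 \cdot 5 \left(1 - -4\right) + 35} = 3 \sqrt{2 \cdot 5 \left(1 + 4\right) + 35} = 3 \sqrt{2 \cdot 5 \cdot 5 + 35} = 3 \sqrt{50 + 35} = 3 \sqrt{85}$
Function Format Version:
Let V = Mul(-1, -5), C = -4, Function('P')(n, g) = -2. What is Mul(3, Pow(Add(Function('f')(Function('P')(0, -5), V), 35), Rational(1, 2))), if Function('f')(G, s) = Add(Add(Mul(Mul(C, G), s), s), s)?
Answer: Mul(3, Pow(85, Rational(1, 2))) ≈ 27.659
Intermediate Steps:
V = 5
Function('f')(G, s) = Add(Mul(2, s), Mul(-4, G, s)) (Function('f')(G, s) = Add(Add(Mul(Mul(-4, G), s), s), s) = Add(Add(Mul(-4, G, s), s), s) = Add(Add(s, Mul(-4, G, s)), s) = Add(Mul(2, s), Mul(-4, G, s)))
Mul(3, Pow(Add(Function('f')(Function('P')(0, -5), V), 35), Rational(1, 2))) = Mul(3, Pow(Add(Mul(2, 5, Add(1, Mul(-2, -2))), 35), Rational(1, 2))) = Mul(3, Pow(Add(Mul(2, 5, Add(1, 4)), 35), Rational(1, 2))) = Mul(3, Pow(Add(Mul(2, 5, 5), 35), Rational(1, 2))) = Mul(3, Pow(Add(50, 35), Rational(1, 2))) = Mul(3, Pow(85, Rational(1, 2)))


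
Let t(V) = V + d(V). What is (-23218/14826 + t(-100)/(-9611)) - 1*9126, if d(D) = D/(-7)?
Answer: -650305064917/71246343 ≈ -9127.6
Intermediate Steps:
d(D) = -D/7 (d(D) = D*(-⅐) = -D/7)
t(V) = 6*V/7 (t(V) = V - V/7 = 6*V/7)
(-23218/14826 + t(-100)/(-9611)) - 1*9126 = (-23218/14826 + ((6/7)*(-100))/(-9611)) - 1*9126 = (-23218*1/14826 - 600/7*(-1/9611)) - 9126 = (-11609/7413 + 600/67277) - 9126 = -110938699/71246343 - 9126 = -650305064917/71246343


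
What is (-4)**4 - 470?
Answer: -214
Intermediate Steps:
(-4)**4 - 470 = 256 - 470 = -214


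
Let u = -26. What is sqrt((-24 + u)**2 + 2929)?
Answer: sqrt(5429) ≈ 73.682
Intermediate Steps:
sqrt((-24 + u)**2 + 2929) = sqrt((-24 - 26)**2 + 2929) = sqrt((-50)**2 + 2929) = sqrt(2500 + 2929) = sqrt(5429)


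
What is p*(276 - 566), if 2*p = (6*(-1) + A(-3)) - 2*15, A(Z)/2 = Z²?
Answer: 2610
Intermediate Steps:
A(Z) = 2*Z²
p = -9 (p = ((6*(-1) + 2*(-3)²) - 2*15)/2 = ((-6 + 2*9) - 30)/2 = ((-6 + 18) - 30)/2 = (12 - 30)/2 = (½)*(-18) = -9)
p*(276 - 566) = -9*(276 - 566) = -9*(-290) = 2610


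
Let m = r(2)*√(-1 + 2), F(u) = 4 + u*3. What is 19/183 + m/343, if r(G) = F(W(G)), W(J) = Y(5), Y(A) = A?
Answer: 9994/62769 ≈ 0.15922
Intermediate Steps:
W(J) = 5
F(u) = 4 + 3*u
r(G) = 19 (r(G) = 4 + 3*5 = 4 + 15 = 19)
m = 19 (m = 19*√(-1 + 2) = 19*√1 = 19*1 = 19)
19/183 + m/343 = 19/183 + 19/343 = 9994/62769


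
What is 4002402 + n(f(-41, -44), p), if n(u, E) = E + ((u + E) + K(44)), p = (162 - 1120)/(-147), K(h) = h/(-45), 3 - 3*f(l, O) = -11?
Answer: 8825333284/2205 ≈ 4.0024e+6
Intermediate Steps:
f(l, O) = 14/3 (f(l, O) = 1 - 1/3*(-11) = 1 + 11/3 = 14/3)
K(h) = -h/45 (K(h) = h*(-1/45) = -h/45)
p = 958/147 (p = -958*(-1/147) = 958/147 ≈ 6.5170)
n(u, E) = -44/45 + u + 2*E (n(u, E) = E + ((u + E) - 1/45*44) = E + ((E + u) - 44/45) = E + (-44/45 + E + u) = -44/45 + u + 2*E)
4002402 + n(f(-41, -44), p) = 4002402 + (-44/45 + 14/3 + 2*(958/147)) = 4002402 + (-44/45 + 14/3 + 1916/147) = 4002402 + 36874/2205 = 8825333284/2205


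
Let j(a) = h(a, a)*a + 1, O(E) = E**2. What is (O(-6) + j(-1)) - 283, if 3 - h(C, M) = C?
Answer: -250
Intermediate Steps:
h(C, M) = 3 - C
j(a) = 1 + a*(3 - a) (j(a) = (3 - a)*a + 1 = a*(3 - a) + 1 = 1 + a*(3 - a))
(O(-6) + j(-1)) - 283 = ((-6)**2 + (1 - 1*(-1)*(-3 - 1))) - 283 = (36 + (1 - 1*(-1)*(-4))) - 283 = (36 + (1 - 4)) - 283 = (36 - 3) - 283 = 33 - 283 = -250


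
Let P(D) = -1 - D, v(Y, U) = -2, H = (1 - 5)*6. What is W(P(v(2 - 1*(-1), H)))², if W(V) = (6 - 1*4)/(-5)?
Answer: 4/25 ≈ 0.16000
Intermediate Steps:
H = -24 (H = -4*6 = -24)
W(V) = -⅖ (W(V) = (6 - 4)*(-⅕) = 2*(-⅕) = -⅖)
W(P(v(2 - 1*(-1), H)))² = (-⅖)² = 4/25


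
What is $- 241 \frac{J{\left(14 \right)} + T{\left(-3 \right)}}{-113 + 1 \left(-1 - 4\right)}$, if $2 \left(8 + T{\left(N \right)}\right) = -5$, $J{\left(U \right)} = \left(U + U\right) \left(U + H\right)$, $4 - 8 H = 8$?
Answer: $\frac{177135}{236} \approx 750.57$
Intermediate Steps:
$H = - \frac{1}{2}$ ($H = \frac{1}{2} - 1 = - \frac{1}{2} \approx -0.5$)
$J{\left(U \right)} = 2 U \left(- \frac{1}{2} + U\right)$ ($J{\left(U \right)} = \left(U + U\right) \left(U - \frac{1}{2}\right) = 2 U \left(- \frac{1}{2} + U\right)$)
$T{\left(N \right)} = - \frac{21}{2}$ ($T{\left(N \right)} = -8 + \frac{1}{2} \left(-5\right) = -8 - \frac{5}{2} = - \frac{21}{2}$)
$- 241 \frac{J{\left(14 \right)} + T{\left(-3 \right)}}{-113 + 1 \left(-1 - 4\right)} = - 241 \frac{14 \left(-1 + 2 \cdot 14\right) - \frac{21}{2}}{-113 + 1 \left(-1 - 4\right)} = - 241 \frac{14 \left(-1 + 28\right) - \frac{21}{2}}{-113 + 1 \left(-5\right)} = - 241 \frac{14 \cdot 27 - \frac{21}{2}}{-113 - 5} = - 241 \frac{378 - \frac{21}{2}}{-118} = - 241 \cdot \frac{735}{2} \left(- \frac{1}{118}\right) = \left(-241\right) \left(- \frac{735}{236}\right) = \frac{177135}{236}$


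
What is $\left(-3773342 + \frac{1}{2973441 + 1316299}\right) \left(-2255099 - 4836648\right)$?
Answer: $\frac{8830128455059705001}{329980} \approx 2.676 \cdot 10^{13}$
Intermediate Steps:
$\left(-3773342 + \frac{1}{2973441 + 1316299}\right) \left(-2255099 - 4836648\right) = \left(-3773342 + \frac{1}{4289740}\right) \left(-7091747\right) = \left(- \frac{16186656111079}{4289740}\right) \left(-7091747\right) = \frac{8830128455059705001}{329980}$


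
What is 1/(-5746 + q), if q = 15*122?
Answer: -1/3916 ≈ -0.00025536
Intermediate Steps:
q = 1830
1/(-5746 + q) = 1/(-5746 + 1830) = 1/(-3916) = -1/3916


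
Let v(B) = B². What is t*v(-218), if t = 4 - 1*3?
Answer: 47524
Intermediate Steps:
t = 1 (t = 4 - 3 = 1)
t*v(-218) = 1*(-218)² = 1*47524 = 47524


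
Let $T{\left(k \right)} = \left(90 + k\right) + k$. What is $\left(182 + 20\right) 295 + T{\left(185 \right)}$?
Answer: $60050$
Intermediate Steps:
$T{\left(k \right)} = 90 + 2 k$
$\left(182 + 20\right) 295 + T{\left(185 \right)} = \left(182 + 20\right) 295 + \left(90 + 2 \cdot 185\right) = 202 \cdot 295 + \left(90 + 370\right) = 59590 + 460 = 60050$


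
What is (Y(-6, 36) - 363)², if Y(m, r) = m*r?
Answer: 335241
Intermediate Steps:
(Y(-6, 36) - 363)² = (-6*36 - 363)² = (-216 - 363)² = (-579)² = 335241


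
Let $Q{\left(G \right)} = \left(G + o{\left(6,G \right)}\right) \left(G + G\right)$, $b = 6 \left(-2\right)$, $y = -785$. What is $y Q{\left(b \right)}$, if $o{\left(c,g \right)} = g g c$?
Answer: $16051680$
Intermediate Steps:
$o{\left(c,g \right)} = c g^{2}$ ($o{\left(c,g \right)} = g^{2} c = c g^{2}$)
$b = -12$
$Q{\left(G \right)} = 2 G \left(G + 6 G^{2}\right)$ ($Q{\left(G \right)} = \left(G + 6 G^{2}\right) \left(G + G\right) = \left(G + 6 G^{2}\right) 2 G = 2 G \left(G + 6 G^{2}\right)$)
$y Q{\left(b \right)} = - 785 \left(-12\right)^{2} \left(2 + 12 \left(-12\right)\right) = - 785 \cdot 144 \left(2 - 144\right) = - 785 \cdot 144 \left(-142\right) = \left(-785\right) \left(-20448\right) = 16051680$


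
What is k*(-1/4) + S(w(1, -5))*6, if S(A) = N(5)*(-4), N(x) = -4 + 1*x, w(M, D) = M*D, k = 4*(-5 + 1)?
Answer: -20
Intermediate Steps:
k = -16 (k = 4*(-4) = -16)
w(M, D) = D*M
N(x) = -4 + x
S(A) = -4 (S(A) = (-4 + 5)*(-4) = 1*(-4) = -4)
k*(-1/4) + S(w(1, -5))*6 = -(-16)/4 - 4*6 = -(-16)/4 - 24 = -16*(-¼) - 24 = 4 - 24 = -20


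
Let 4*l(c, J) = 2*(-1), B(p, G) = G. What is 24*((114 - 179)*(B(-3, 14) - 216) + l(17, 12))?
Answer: 315108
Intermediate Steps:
l(c, J) = -½ (l(c, J) = (2*(-1))/4 = (¼)*(-2) = -½)
24*((114 - 179)*(B(-3, 14) - 216) + l(17, 12)) = 24*((114 - 179)*(14 - 216) - ½) = 24*(-65*(-202) - ½) = 24*(13130 - ½) = 24*(26259/2) = 315108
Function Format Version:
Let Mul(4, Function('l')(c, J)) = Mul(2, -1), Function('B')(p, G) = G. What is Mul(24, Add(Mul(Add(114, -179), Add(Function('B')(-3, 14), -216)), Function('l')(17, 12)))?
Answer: 315108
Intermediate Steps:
Function('l')(c, J) = Rational(-1, 2) (Function('l')(c, J) = Mul(Rational(1, 4), Mul(2, -1)) = Mul(Rational(1, 4), -2) = Rational(-1, 2))
Mul(24, Add(Mul(Add(114, -179), Add(Function('B')(-3, 14), -216)), Function('l')(17, 12))) = Mul(24, Add(Mul(Add(114, -179), Add(14, -216)), Rational(-1, 2))) = Mul(24, Add(Mul(-65, -202), Rational(-1, 2))) = Mul(24, Add(13130, Rational(-1, 2))) = Mul(24, Rational(26259, 2)) = 315108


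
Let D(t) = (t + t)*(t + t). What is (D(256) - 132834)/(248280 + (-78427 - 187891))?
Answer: -64655/9019 ≈ -7.1688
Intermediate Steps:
D(t) = 4*t**2 (D(t) = (2*t)*(2*t) = 4*t**2)
(D(256) - 132834)/(248280 + (-78427 - 187891)) = (4*256**2 - 132834)/(248280 + (-78427 - 187891)) = (4*65536 - 132834)/(248280 - 266318) = (262144 - 132834)/(-18038) = 129310*(-1/18038) = -64655/9019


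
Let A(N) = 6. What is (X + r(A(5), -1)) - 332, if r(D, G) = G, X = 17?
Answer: -316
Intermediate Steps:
(X + r(A(5), -1)) - 332 = (17 - 1) - 332 = 16 - 332 = -316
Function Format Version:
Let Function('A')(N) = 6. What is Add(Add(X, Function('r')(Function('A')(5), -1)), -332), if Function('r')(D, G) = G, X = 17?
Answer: -316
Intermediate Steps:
Add(Add(X, Function('r')(Function('A')(5), -1)), -332) = Add(Add(17, -1), -332) = Add(16, -332) = -316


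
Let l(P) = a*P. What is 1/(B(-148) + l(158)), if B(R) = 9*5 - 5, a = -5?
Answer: -1/750 ≈ -0.0013333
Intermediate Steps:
l(P) = -5*P
B(R) = 40 (B(R) = 45 - 5 = 40)
1/(B(-148) + l(158)) = 1/(40 - 5*158) = 1/(40 - 790) = 1/(-750) = -1/750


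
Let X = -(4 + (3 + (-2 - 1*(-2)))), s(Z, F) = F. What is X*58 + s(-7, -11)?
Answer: -417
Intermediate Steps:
X = -7 (X = -(4 + (3 + (-2 + 2))) = -(4 + (3 + 0)) = -(4 + 3) = -1*7 = -7)
X*58 + s(-7, -11) = -7*58 - 11 = -406 - 11 = -417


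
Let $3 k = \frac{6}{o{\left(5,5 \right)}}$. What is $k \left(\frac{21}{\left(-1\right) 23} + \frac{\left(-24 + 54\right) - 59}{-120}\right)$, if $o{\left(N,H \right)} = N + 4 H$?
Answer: $- \frac{1853}{34500} \approx -0.05371$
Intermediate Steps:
$k = \frac{2}{25}$ ($k = \frac{6 \frac{1}{5 + 4 \cdot 5}}{3} = \frac{6 \frac{1}{5 + 20}}{3} = \frac{6 \cdot \frac{1}{25}}{3} = \frac{1}{3} \cdot \frac{6}{25} = \frac{2}{25} \approx 0.08$)
$k \left(\frac{21}{\left(-1\right) 23} + \frac{\left(-24 + 54\right) - 59}{-120}\right) = \frac{2 \left(\frac{21}{\left(-1\right) 23} + \frac{\left(-24 + 54\right) - 59}{-120}\right)}{25} = \frac{2 \left(\frac{21}{-23} + \left(30 - 59\right) \left(- \frac{1}{120}\right)\right)}{25} = \frac{2 \left(21 \left(- \frac{1}{23}\right) - - \frac{29}{120}\right)}{25} = \frac{2 \left(- \frac{21}{23} + \frac{29}{120}\right)}{25} = \frac{2}{25} \left(- \frac{1853}{2760}\right) = - \frac{1853}{34500}$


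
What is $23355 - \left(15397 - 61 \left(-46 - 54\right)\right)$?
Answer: $1858$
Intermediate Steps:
$23355 - \left(15397 - 61 \left(-46 - 54\right)\right) = 23355 + \left(-15397 + 61 \left(-100\right)\right) = 23355 - 21497 = 1858$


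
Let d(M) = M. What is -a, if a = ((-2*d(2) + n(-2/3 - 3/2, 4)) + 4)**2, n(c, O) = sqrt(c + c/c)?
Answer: 7/6 ≈ 1.1667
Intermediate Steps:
n(c, O) = sqrt(1 + c) (n(c, O) = sqrt(c + 1) = sqrt(1 + c))
a = -7/6 (a = ((-2*2 + sqrt(1 + (-2/3 - 3/2))) + 4)**2 = ((-4 + sqrt(1 + (-2*1/3 - 3*1/2))) + 4)**2 = ((-4 + sqrt(1 + (-2/3 - 3/2))) + 4)**2 = ((-4 + sqrt(1 - 13/6)) + 4)**2 = ((-4 + sqrt(-7/6)) + 4)**2 = ((-4 + I*sqrt(42)/6) + 4)**2 = (I*sqrt(42)/6)**2 = -7/6 ≈ -1.1667)
-a = -1*(-7/6) = 7/6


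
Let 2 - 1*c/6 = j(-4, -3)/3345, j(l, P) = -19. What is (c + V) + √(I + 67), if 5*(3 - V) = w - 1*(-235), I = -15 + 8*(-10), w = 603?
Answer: -170111/1115 + 2*I*√7 ≈ -152.57 + 5.2915*I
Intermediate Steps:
I = -95 (I = -15 - 80 = -95)
c = 13418/1115 (c = 12 - (-114)/3345 = 12 - 6*(-19/3345) = 12 + 38/1115 = 13418/1115 ≈ 12.034)
V = -823/5 (V = 3 - (603 - 1*(-235))/5 = 3 - (603 + 235)/5 = 3 - ⅕*838 = 3 - 838/5 = -823/5 ≈ -164.60)
(c + V) + √(I + 67) = (13418/1115 - 823/5) + √(-95 + 67) = -170111/1115 + √(-28) = -170111/1115 + 2*I*√7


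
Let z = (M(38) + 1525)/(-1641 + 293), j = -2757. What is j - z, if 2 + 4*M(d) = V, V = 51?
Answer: -14859595/5392 ≈ -2755.9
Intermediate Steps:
M(d) = 49/4 (M(d) = -1/2 + (1/4)*51 = -1/2 + 51/4 = 49/4)
z = -6149/5392 (z = (49/4 + 1525)/(-1641 + 293) = (6149/4)/(-1348) = (6149/4)*(-1/1348) = -6149/5392 ≈ -1.1404)
j - z = -2757 - 1*(-6149/5392) = -2757 + 6149/5392 = -14859595/5392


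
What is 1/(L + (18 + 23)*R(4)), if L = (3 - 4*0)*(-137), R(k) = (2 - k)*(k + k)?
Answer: -1/1067 ≈ -0.00093721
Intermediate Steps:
R(k) = 2*k*(2 - k) (R(k) = (2 - k)*(2*k) = 2*k*(2 - k))
L = -411 (L = (3 + 0)*(-137) = 3*(-137) = -411)
1/(L + (18 + 23)*R(4)) = 1/(-411 + (18 + 23)*(2*4*(2 - 1*4))) = 1/(-411 + 41*(2*4*(2 - 4))) = 1/(-411 + 41*(2*4*(-2))) = 1/(-411 + 41*(-16)) = 1/(-411 - 656) = 1/(-1067) = -1/1067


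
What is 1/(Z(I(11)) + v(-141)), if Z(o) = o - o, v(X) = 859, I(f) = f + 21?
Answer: 1/859 ≈ 0.0011641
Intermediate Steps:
I(f) = 21 + f
Z(o) = 0
1/(Z(I(11)) + v(-141)) = 1/(0 + 859) = 1/859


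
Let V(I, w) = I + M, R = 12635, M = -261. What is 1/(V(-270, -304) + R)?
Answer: 1/12104 ≈ 8.2617e-5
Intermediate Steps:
V(I, w) = -261 + I (V(I, w) = I - 261 = -261 + I)
1/(V(-270, -304) + R) = 1/((-261 - 270) + 12635) = 1/(-531 + 12635) = 1/12104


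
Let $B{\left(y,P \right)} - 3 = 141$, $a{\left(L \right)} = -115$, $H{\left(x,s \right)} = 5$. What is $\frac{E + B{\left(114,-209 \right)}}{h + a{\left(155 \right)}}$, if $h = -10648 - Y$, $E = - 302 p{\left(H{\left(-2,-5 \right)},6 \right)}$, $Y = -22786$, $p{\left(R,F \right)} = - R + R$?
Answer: $\frac{144}{12023} \approx 0.011977$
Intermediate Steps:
$p{\left(R,F \right)} = 0$
$B{\left(y,P \right)} = 144$ ($B{\left(y,P \right)} = 3 + 141 = 144$)
$E = 0$ ($E = \left(-302\right) 0 = 0$)
$h = 12138$ ($h = -10648 - -22786 = -10648 + 22786 = 12138$)
$\frac{E + B{\left(114,-209 \right)}}{h + a{\left(155 \right)}} = \frac{0 + 144}{12138 - 115} = \frac{144}{12023}$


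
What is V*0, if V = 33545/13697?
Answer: 0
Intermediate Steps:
V = 33545/13697 (V = 33545*(1/13697) = 33545/13697 ≈ 2.4491)
V*0 = (33545/13697)*0 = 0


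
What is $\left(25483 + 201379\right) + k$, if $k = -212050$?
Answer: $14812$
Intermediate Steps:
$\left(25483 + 201379\right) + k = \left(25483 + 201379\right) - 212050 = 226862 - 212050 = 14812$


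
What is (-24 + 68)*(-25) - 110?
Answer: -1210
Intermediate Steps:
(-24 + 68)*(-25) - 110 = 44*(-25) - 110 = -1100 - 110 = -1210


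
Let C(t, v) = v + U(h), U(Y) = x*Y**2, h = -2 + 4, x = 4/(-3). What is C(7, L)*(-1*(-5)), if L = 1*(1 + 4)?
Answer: -5/3 ≈ -1.6667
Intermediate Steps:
x = -4/3 (x = 4*(-1/3) = -4/3 ≈ -1.3333)
L = 5 (L = 1*5 = 5)
h = 2
U(Y) = -4*Y**2/3
C(t, v) = -16/3 + v (C(t, v) = v - 4/3*2**2 = v - 4/3*4 = v - 16/3 = -16/3 + v)
C(7, L)*(-1*(-5)) = (-16/3 + 5)*(-1*(-5)) = -1/3*5 = -5/3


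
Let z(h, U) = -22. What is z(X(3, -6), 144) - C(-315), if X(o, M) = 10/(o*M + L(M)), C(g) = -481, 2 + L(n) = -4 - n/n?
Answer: 459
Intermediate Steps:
L(n) = -7 (L(n) = -2 + (-4 - n/n) = -2 + (-4 - 1*1) = -2 + (-4 - 1) = -2 - 5 = -7)
X(o, M) = 10/(-7 + M*o) (X(o, M) = 10/(o*M - 7) = 10/(M*o - 7) = 10/(-7 + M*o))
z(X(3, -6), 144) - C(-315) = -22 - 1*(-481) = -22 + 481 = 459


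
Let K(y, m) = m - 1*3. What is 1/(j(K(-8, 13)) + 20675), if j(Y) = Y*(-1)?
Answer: 1/20665 ≈ 4.8391e-5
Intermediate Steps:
K(y, m) = -3 + m (K(y, m) = m - 3 = -3 + m)
j(Y) = -Y
1/(j(K(-8, 13)) + 20675) = 1/(-(-3 + 13) + 20675) = 1/(-1*10 + 20675) = 1/(-10 + 20675) = 1/20665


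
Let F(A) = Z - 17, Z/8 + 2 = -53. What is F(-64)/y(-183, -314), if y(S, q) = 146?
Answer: -457/146 ≈ -3.1301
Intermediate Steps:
Z = -440 (Z = -16 + 8*(-53) = -16 - 424 = -440)
F(A) = -457 (F(A) = -440 - 17 = -457)
F(-64)/y(-183, -314) = -457/146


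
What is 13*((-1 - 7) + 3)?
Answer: -65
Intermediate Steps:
13*((-1 - 7) + 3) = 13*(-8 + 3) = 13*(-5) = -65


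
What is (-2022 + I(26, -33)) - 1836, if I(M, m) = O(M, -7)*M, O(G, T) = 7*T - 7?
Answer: -5314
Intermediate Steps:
O(G, T) = -7 + 7*T
I(M, m) = -56*M (I(M, m) = (-7 + 7*(-7))*M = (-7 - 49)*M = -56*M)
(-2022 + I(26, -33)) - 1836 = (-2022 - 56*26) - 1836 = (-2022 - 1456) - 1836 = -3478 - 1836 = -5314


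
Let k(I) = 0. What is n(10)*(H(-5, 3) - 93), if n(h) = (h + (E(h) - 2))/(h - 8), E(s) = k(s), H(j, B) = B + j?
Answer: -380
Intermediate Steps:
E(s) = 0
n(h) = (-2 + h)/(-8 + h) (n(h) = (h + (0 - 2))/(h - 8) = (h - 2)/(-8 + h) = (-2 + h)/(-8 + h))
n(10)*(H(-5, 3) - 93) = ((-2 + 10)/(-8 + 10))*((3 - 5) - 93) = (8/2)*(-2 - 93) = ((½)*8)*(-95) = 4*(-95) = -380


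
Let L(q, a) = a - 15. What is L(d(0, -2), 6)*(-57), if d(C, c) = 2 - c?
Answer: 513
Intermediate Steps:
L(q, a) = -15 + a
L(d(0, -2), 6)*(-57) = (-15 + 6)*(-57) = -9*(-57) = 513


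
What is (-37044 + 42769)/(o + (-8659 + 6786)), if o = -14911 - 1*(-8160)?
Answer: -5725/8624 ≈ -0.66385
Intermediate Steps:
o = -6751 (o = -14911 + 8160 = -6751)
(-37044 + 42769)/(o + (-8659 + 6786)) = (-37044 + 42769)/(-6751 + (-8659 + 6786)) = 5725/(-6751 - 1873) = 5725/(-8624) = 5725*(-1/8624) = -5725/8624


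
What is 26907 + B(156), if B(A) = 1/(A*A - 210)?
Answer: 649158283/24126 ≈ 26907.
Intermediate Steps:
B(A) = 1/(-210 + A²) (B(A) = 1/(A² - 210) = 1/(-210 + A²))
26907 + B(156) = 26907 + 1/(-210 + 156²) = 26907 + 1/(-210 + 24336) = 26907 + 1/24126 = 649158283/24126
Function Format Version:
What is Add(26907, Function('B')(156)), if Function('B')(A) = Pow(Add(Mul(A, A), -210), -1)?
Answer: Rational(649158283, 24126) ≈ 26907.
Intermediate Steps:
Function('B')(A) = Pow(Add(-210, Pow(A, 2)), -1) (Function('B')(A) = Pow(Add(Pow(A, 2), -210), -1) = Pow(Add(-210, Pow(A, 2)), -1))
Add(26907, Function('B')(156)) = Add(26907, Pow(Add(-210, Pow(156, 2)), -1)) = Add(26907, Pow(Add(-210, 24336), -1)) = Add(26907, Pow(24126, -1)) = Add(26907, Rational(1, 24126)) = Rational(649158283, 24126)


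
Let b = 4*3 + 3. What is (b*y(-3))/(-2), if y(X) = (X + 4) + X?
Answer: 15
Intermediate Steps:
y(X) = 4 + 2*X (y(X) = (4 + X) + X = 4 + 2*X)
b = 15 (b = 12 + 3 = 15)
(b*y(-3))/(-2) = (15*(4 + 2*(-3)))/(-2) = (15*(4 - 6))*(-½) = (15*(-2))*(-½) = -30*(-½) = 15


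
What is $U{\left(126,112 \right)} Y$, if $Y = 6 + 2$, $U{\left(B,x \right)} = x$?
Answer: $896$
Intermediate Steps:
$Y = 8$
$U{\left(126,112 \right)} Y = 112 \cdot 8 = 896$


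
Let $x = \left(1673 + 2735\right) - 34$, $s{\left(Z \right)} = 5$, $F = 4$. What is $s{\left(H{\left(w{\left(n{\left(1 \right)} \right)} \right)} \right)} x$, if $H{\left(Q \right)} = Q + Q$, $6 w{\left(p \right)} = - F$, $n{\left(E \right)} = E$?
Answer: $21870$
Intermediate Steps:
$w{\left(p \right)} = - \frac{2}{3}$ ($w{\left(p \right)} = \frac{\left(-1\right) 4}{6} = \frac{1}{6} \left(-4\right) = - \frac{2}{3}$)
$H{\left(Q \right)} = 2 Q$
$x = 4374$ ($x = 4408 - 34 = 4374$)
$s{\left(H{\left(w{\left(n{\left(1 \right)} \right)} \right)} \right)} x = 5 \cdot 4374 = 21870$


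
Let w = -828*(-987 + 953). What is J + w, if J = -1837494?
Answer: -1809342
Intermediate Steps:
w = 28152 (w = -828*(-34) = 28152)
J + w = -1837494 + 28152 = -1809342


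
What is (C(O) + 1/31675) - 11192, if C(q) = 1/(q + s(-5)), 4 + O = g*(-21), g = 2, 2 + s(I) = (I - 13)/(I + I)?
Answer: -11698740392/1045275 ≈ -11192.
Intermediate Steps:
s(I) = -2 + (-13 + I)/(2*I) (s(I) = -2 + (I - 13)/(I + I) = -2 + (-13 + I)/((2*I)) = -2 + (-13 + I)*(1/(2*I)) = -2 + (-13 + I)/(2*I))
O = -46 (O = -4 + 2*(-21) = -4 - 42 = -46)
C(q) = 1/(-1/5 + q) (C(q) = 1/(q + (1/2)*(-13 - 3*(-5))/(-5)) = 1/(q + (1/2)*(-1/5)*(-13 + 15)) = 1/(q + (1/2)*(-1/5)*2) = 1/(q - 1/5) = 1/(-1/5 + q))
(C(O) + 1/31675) - 11192 = (5/(-1 + 5*(-46)) + 1/31675) - 11192 = (5/(-1 - 230) + 1/31675) - 11192 = (5/(-231) + 1/31675) - 11192 = (5*(-1/231) + 1/31675) - 11192 = (-5/231 + 1/31675) - 11192 = -22592/1045275 - 11192 = -11698740392/1045275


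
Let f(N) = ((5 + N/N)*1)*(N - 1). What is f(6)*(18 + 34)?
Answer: 1560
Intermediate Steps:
f(N) = -6 + 6*N (f(N) = ((5 + 1)*1)*(-1 + N) = (6*1)*(-1 + N) = 6*(-1 + N) = -6 + 6*N)
f(6)*(18 + 34) = (-6 + 6*6)*(18 + 34) = (-6 + 36)*52 = 30*52 = 1560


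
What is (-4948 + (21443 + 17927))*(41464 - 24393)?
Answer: 587617962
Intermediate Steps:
(-4948 + (21443 + 17927))*(41464 - 24393) = (-4948 + 39370)*17071 = 34422*17071 = 587617962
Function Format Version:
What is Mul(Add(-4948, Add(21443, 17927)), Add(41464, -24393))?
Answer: 587617962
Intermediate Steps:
Mul(Add(-4948, Add(21443, 17927)), Add(41464, -24393)) = Mul(Add(-4948, 39370), 17071) = Mul(34422, 17071) = 587617962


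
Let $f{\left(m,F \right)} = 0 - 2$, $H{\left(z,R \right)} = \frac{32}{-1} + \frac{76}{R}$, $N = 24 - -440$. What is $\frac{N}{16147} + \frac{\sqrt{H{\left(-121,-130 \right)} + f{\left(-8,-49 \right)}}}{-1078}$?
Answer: $\frac{464}{16147} - \frac{i \sqrt{36530}}{35035} \approx 0.028736 - 0.0054554 i$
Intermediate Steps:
$N = 464$ ($N = 24 + 440 = 464$)
$H{\left(z,R \right)} = -32 + \frac{76}{R}$ ($H{\left(z,R \right)} = 32 \left(-1\right) + \frac{76}{R} = -32 + \frac{76}{R}$)
$f{\left(m,F \right)} = -2$
$\frac{N}{16147} + \frac{\sqrt{H{\left(-121,-130 \right)} + f{\left(-8,-49 \right)}}}{-1078} = \frac{464}{16147} + \frac{\sqrt{\left(-32 + \frac{76}{-130}\right) - 2}}{-1078} = 464 \cdot \frac{1}{16147} + \sqrt{\left(-32 + 76 \left(- \frac{1}{130}\right)\right) - 2} \left(- \frac{1}{1078}\right) = \frac{464}{16147} + \sqrt{\left(-32 - \frac{38}{65}\right) - 2} \left(- \frac{1}{1078}\right) = \frac{464}{16147} + \sqrt{- \frac{2118}{65} - 2} \left(- \frac{1}{1078}\right) = \frac{464}{16147} + \sqrt{- \frac{2248}{65}} \left(- \frac{1}{1078}\right) = \frac{464}{16147} + \frac{2 i \sqrt{36530}}{65} \left(- \frac{1}{1078}\right) = \frac{464}{16147} - \frac{i \sqrt{36530}}{35035}$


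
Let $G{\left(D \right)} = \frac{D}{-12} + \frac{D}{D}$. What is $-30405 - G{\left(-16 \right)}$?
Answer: $- \frac{91222}{3} \approx -30407.0$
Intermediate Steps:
$G{\left(D \right)} = 1 - \frac{D}{12}$ ($G{\left(D \right)} = D \left(- \frac{1}{12}\right) + 1 = - \frac{D}{12} + 1 = 1 - \frac{D}{12}$)
$-30405 - G{\left(-16 \right)} = -30405 - \left(1 - - \frac{4}{3}\right) = -30405 - \left(1 + \frac{4}{3}\right) = -30405 - \frac{7}{3} = - \frac{91222}{3}$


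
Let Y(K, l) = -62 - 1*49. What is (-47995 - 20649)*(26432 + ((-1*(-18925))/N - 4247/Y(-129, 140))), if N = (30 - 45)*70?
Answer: -470288933398/259 ≈ -1.8158e+9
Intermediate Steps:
Y(K, l) = -111 (Y(K, l) = -62 - 49 = -111)
N = -1050 (N = -15*70 = -1050)
(-47995 - 20649)*(26432 + ((-1*(-18925))/N - 4247/Y(-129, 140))) = (-47995 - 20649)*(26432 + (-1*(-18925)/(-1050) - 4247/(-111))) = -68644*(26432 + (18925*(-1/1050) - 4247*(-1/111))) = -68644*(26432 + (-757/42 + 4247/111)) = -68644*(26432 + 10483/518) = -68644*13702259/518 = -470288933398/259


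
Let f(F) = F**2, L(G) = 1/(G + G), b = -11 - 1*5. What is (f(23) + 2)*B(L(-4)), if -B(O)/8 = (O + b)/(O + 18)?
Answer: 547992/143 ≈ 3832.1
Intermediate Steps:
b = -16 (b = -11 - 5 = -16)
L(G) = 1/(2*G)
B(O) = -8*(-16 + O)/(18 + O) (B(O) = -8*(O - 16)/(O + 18) = -8*(-16 + O)/(18 + O))
(f(23) + 2)*B(L(-4)) = (23**2 + 2)*(8*(16 - 1/(2*(-4)))/(18 + (1/2)/(-4))) = (529 + 2)*(8*(16 - (-1)/(2*4))/(18 + (1/2)*(-1/4))) = 531*(8*(16 - 1*(-1/8))/(18 - 1/8)) = 531*(8*(16 + 1/8)/(143/8)) = 531*(8*(8/143)*(129/8)) = 531*(1032/143) = 547992/143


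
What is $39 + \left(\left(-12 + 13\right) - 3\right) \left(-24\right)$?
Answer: $87$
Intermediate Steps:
$39 + \left(\left(-12 + 13\right) - 3\right) \left(-24\right) = 39 + \left(1 - 3\right) \left(-24\right) = 39 - -48 = 39 + 48 = 87$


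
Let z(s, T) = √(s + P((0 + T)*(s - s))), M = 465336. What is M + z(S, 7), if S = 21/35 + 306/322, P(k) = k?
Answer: 465336 + 4*√62790/805 ≈ 4.6534e+5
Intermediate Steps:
S = 1248/805 (S = 21*(1/35) + 306*(1/322) = ⅗ + 153/161 = 1248/805 ≈ 1.5503)
z(s, T) = √s (z(s, T) = √(s + (0 + T)*(s - s)) = √(s + T*0) = √(s + 0) = √s)
M + z(S, 7) = 465336 + √(1248/805) = 465336 + 4*√62790/805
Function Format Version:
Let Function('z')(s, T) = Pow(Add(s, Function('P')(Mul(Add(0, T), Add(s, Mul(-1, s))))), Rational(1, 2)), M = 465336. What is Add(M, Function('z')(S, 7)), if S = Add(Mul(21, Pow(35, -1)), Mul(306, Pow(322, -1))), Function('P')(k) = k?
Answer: Add(465336, Mul(Rational(4, 805), Pow(62790, Rational(1, 2)))) ≈ 4.6534e+5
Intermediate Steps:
S = Rational(1248, 805) (S = Add(Mul(21, Rational(1, 35)), Mul(306, Rational(1, 322))) = Add(Rational(3, 5), Rational(153, 161)) = Rational(1248, 805) ≈ 1.5503)
Function('z')(s, T) = Pow(s, Rational(1, 2)) (Function('z')(s, T) = Pow(Add(s, Mul(Add(0, T), Add(s, Mul(-1, s)))), Rational(1, 2)) = Pow(Add(s, Mul(T, 0)), Rational(1, 2)) = Pow(Add(s, 0), Rational(1, 2)) = Pow(s, Rational(1, 2)))
Add(M, Function('z')(S, 7)) = Add(465336, Pow(Rational(1248, 805), Rational(1, 2))) = Add(465336, Mul(Rational(4, 805), Pow(62790, Rational(1, 2))))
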